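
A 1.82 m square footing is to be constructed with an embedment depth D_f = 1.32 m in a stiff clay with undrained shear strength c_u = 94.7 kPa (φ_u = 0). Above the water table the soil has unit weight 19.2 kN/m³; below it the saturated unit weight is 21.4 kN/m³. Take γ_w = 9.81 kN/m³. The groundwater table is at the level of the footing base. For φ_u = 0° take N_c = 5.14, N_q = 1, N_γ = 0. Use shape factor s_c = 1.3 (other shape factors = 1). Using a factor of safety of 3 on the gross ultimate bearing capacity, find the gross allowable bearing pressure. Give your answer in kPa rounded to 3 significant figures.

Effective surcharge at the founding depth q = γ·D_f = 19.2 × 1.32 = 25.344 kPa.
q_ult = c·N_c·s_c + q·N_q
     = 94.7 × 5.14 × 1.3 + 25.344 × 1
     = 632.79 + 25.344 = 658.13 kPa.
q_all = 658.13 / 3 = 219.38 kPa.

q_all ≈ 219 kPa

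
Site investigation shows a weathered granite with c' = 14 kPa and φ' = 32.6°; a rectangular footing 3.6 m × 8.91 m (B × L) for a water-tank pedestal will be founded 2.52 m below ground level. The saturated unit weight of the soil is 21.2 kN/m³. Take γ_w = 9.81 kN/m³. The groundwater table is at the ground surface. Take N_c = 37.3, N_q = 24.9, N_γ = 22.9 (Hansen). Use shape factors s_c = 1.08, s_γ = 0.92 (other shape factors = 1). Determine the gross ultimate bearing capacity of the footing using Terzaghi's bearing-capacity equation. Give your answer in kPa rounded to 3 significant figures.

With the water table at the surface the whole profile is submerged: γ' = 21.2 − 9.81 = 11.39 kN/m³, so q = γ'·D_f = 28.703 kPa; the same γ' applies in the ½γBN_γ term.
q_ult = c·N_c·s_c + q·N_q + 0.5·γ·B·N_γ·s_γ
     = 14 × 37.3 × 1.08 + 28.703 × 24.9 + 0.5 × 11.39 × 3.6 × 22.9 × 0.92
     = 563.98 + 714.7 + 431.94 = 1710.6 kPa.

q_ult ≈ 1710 kPa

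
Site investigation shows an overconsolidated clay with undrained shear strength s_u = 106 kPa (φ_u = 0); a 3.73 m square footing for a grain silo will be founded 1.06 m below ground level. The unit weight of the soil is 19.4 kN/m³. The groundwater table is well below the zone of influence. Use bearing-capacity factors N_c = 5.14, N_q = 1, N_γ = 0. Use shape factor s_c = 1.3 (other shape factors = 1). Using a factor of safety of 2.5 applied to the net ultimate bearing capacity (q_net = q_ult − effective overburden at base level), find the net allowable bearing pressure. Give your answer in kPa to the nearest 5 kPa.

Overburden at base level: q = 19.4 × 1.06 = 20.564 kPa.
Cohesion term c·N_c·s_c = 106 × 5.14 × 1.3 = 708.29 kPa; surcharge term q·N_q = 20.564 × 1 = 20.564 kPa.
q_ult = 708.29 + 20.564 = 728.86 kPa.
Net ultimate: q_net = 728.86 − 20.564 = 708.29 kPa.
q_all(net) = 708.29 / 2.5 = 283.32 kPa.

q_all(net) ≈ 285 kPa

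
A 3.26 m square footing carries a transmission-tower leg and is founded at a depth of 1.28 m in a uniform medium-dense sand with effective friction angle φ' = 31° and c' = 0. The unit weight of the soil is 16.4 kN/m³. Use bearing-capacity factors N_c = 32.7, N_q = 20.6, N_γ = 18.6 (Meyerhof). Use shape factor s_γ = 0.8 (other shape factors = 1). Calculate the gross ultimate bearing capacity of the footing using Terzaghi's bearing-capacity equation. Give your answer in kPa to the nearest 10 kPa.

q_ult ≈ 830 kPa

Effective surcharge at the founding depth q = γ·D_f = 16.4 × 1.28 = 20.992 kPa.
q_ult = q·N_q + 0.5·γ·B·N_γ·s_γ
     = 20.992 × 20.6 + 0.5 × 16.4 × 3.26 × 18.6 × 0.8
     = 432.44 + 397.77 = 830.21 kPa.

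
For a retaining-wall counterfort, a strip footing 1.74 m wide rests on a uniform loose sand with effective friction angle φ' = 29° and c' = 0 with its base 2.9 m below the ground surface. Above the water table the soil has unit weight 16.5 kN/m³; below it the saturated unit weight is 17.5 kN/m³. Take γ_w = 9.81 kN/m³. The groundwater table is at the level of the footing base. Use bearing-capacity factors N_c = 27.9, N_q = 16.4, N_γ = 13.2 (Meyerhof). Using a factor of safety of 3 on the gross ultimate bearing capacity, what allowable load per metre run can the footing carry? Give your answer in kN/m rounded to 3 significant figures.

≈ 506 kN/m

q = γ·D_f = 16.5 × 2.9 = 47.85 kPa.
For the ½γBN_γ term take γ' = 17.5 − 9.81 = 7.69 kN/m³ (soil below base is submerged).
q·N_q = 47.85 × 16.4 = 784.74 kPa
0.5·γ·B·N_γ = 0.5 × 7.69 × 1.74 × 13.2 = 88.312 kPa
q_ult = 784.74 + 88.312 = 873.05 kPa.
Gross allowable pressure q_all = 873.05 / 3 = 291.02 kPa.
Allowable wall load = q_all × B = 291.02 × 1.74 = 506.37 kN per metre run.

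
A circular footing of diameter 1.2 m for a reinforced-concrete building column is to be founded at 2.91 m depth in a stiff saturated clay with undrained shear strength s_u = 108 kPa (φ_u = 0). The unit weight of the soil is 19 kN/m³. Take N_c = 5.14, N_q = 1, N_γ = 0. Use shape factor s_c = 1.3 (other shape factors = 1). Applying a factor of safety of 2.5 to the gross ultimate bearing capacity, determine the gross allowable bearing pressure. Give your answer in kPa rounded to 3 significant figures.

q = γ·D_f = 19 × 2.91 = 55.29 kPa.
c·N_c·s_c = 108 × 5.14 × 1.3 = 721.66 kPa
q·N_q = 55.29 × 1 = 55.29 kPa
q_ult = 721.66 + 55.29 = 776.95 kPa.
q_all = q_ult / FS = 776.95 / 2.5 = 310.78 kPa.

q_all ≈ 311 kPa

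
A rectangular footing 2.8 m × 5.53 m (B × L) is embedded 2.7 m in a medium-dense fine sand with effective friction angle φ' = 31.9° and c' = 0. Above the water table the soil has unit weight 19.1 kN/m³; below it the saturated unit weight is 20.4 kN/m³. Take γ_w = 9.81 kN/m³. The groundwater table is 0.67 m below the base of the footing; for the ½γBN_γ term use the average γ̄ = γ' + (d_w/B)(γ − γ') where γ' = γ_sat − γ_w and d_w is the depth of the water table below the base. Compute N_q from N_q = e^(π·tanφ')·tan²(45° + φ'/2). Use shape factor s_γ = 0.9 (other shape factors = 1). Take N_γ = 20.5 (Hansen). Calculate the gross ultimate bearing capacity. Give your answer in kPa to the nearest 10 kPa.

q_ult ≈ 1510 kPa

tan31.9° = 0.6224, so N_q = e^(π×0.6224)·tan²(60.95°) = 7.067 × 3.241 = 22.91.
Effective surcharge at the founding depth q = γ·D_f = 19.1 × 2.7 = 51.57 kPa.
With d_w = 0.67 m < B, γ̄ = 10.59 + (0.67/2.8) × (19.1 − 10.59) = 12.626 kN/m³.
q_ult = q·N_q + 0.5·γ·B·N_γ·s_γ
     = 51.57 × 22.907 + 0.5 × 12.626 × 2.8 × 20.5 × 0.9
     = 1181.3 + 326.14 = 1507.4 kPa.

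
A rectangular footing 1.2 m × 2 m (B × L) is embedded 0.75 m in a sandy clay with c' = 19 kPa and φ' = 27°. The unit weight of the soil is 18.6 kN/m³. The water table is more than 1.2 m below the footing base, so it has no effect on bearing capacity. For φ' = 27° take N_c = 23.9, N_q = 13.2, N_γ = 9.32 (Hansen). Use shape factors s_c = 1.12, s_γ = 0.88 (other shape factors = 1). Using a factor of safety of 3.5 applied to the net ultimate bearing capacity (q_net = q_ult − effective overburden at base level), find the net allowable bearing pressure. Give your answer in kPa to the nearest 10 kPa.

q_all(net) ≈ 220 kPa

Overburden at base level: q = 18.6 × 0.75 = 13.95 kPa.
Cohesion term c·N_c·s_c = 19 × 23.9 × 1.12 = 508.59 kPa; surcharge term q·N_q = 13.95 × 13.2 = 184.14 kPa; self-weight term 0.5·γ·B·N_γ·s_γ = 0.5 × 18.6 × 1.2 × 9.32 × 0.88 = 91.53 kPa.
q_ult = 508.59 + 184.14 + 91.53 = 784.26 kPa.
Net ultimate: q_net = 784.26 − 13.95 = 770.31 kPa.
q_all(net) = 770.31 / 3.5 = 220.09 kPa.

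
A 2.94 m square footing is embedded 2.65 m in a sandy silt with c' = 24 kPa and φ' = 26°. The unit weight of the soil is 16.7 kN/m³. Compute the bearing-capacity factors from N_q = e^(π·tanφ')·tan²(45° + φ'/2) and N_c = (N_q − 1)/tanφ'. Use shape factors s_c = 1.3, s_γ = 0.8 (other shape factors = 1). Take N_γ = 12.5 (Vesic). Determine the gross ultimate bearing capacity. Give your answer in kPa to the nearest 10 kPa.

q_ult ≈ 1460 kPa

tan26° = 0.4877, so N_q = e^(π×0.4877)·tan²(58°) = 4.629 × 2.561 = 11.85.
N_c = (11.85 − 1)/tan26° = 22.25.
Overburden at base level: q = 16.7 × 2.65 = 44.255 kPa.
Cohesion term c·N_c·s_c = 24 × 22.254 × 1.3 = 694.34 kPa; surcharge term q·N_q = 44.255 × 11.854 = 524.61 kPa; self-weight term 0.5·γ·B·N_γ·s_γ = 0.5 × 16.7 × 2.94 × 12.5 × 0.8 = 245.49 kPa.
q_ult = 694.34 + 524.61 + 245.49 = 1464.4 kPa.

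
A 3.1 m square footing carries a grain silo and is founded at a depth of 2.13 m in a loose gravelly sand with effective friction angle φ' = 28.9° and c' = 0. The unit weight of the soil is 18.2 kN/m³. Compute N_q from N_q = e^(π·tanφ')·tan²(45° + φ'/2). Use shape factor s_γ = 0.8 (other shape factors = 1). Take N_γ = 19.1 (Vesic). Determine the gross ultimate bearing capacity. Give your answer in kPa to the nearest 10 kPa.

q_ult ≈ 1060 kPa

tan28.9° = 0.552, so N_q = e^(π×0.552)·tan²(59.45°) = 5.665 × 2.871 = 16.26.
q = γ·D_f = 18.2 × 2.13 = 38.766 kPa.
q·N_q = 38.766 × 16.261 = 630.37 kPa
0.5·γ·B·N_γ·s_γ = 0.5 × 18.2 × 3.1 × 19.1 × 0.8 = 431.05 kPa
q_ult = 630.37 + 431.05 = 1061.4 kPa.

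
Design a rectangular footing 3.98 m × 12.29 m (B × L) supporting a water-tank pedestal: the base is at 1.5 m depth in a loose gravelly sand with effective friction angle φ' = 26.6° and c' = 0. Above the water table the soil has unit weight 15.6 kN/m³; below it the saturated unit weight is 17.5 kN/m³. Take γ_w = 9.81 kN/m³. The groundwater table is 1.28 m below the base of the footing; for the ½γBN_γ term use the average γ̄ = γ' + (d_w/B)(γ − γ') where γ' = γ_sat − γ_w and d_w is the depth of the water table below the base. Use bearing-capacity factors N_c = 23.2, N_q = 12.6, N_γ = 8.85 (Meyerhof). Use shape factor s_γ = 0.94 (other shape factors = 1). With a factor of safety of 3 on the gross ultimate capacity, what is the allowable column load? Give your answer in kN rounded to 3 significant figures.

P_all ≈ 7570 kN

q = γ·D_f = 15.6 × 1.5 = 23.4 kPa.
γ' = 7.69 kN/m³; averaging over the depth B below the base, γ̄ = γ' + (d_w/B)(γ − γ') = 10.234 kN/m³.
q·N_q = 23.4 × 12.6 = 294.84 kPa
0.5·γ·B·N_γ·s_γ = 0.5 × 10.234 × 3.98 × 8.85 × 0.94 = 169.42 kPa
q_ult = 294.84 + 169.42 = 464.26 kPa.
Gross allowable pressure q_all = 464.26 / 3 = 154.75 kPa.
Footing area = 48.9142 m², so allowable column load = 154.75 × 48.9142 = 7569.6 kN.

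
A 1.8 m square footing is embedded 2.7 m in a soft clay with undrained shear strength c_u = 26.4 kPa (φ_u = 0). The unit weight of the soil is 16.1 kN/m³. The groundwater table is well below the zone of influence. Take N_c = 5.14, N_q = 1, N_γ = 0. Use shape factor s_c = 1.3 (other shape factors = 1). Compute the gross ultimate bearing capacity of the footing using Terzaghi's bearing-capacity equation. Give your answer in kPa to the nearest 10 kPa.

q_ult ≈ 220 kPa

Effective surcharge at the founding depth q = γ·D_f = 16.1 × 2.7 = 43.47 kPa.
q_ult = c·N_c·s_c + q·N_q
     = 26.4 × 5.14 × 1.3 + 43.47 × 1
     = 176.4 + 43.47 = 219.87 kPa.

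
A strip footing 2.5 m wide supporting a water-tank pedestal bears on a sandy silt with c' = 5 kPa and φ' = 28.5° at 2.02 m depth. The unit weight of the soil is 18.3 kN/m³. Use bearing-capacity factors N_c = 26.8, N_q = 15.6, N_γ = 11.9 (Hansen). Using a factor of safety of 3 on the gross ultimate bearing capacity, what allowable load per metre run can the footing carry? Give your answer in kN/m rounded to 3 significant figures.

Overburden at base level: q = 18.3 × 2.02 = 36.966 kPa.
Cohesion term c·N_c = 5 × 26.8 = 134 kPa; surcharge term q·N_q = 36.966 × 15.6 = 576.67 kPa; self-weight term 0.5·γ·B·N_γ = 0.5 × 18.3 × 2.5 × 11.9 = 272.21 kPa.
q_ult = 134 + 576.67 + 272.21 = 982.88 kPa.
Gross allowable pressure q_all = 982.88 / 3 = 327.63 kPa.
Allowable wall load = q_all × B = 327.63 × 2.5 = 819.07 kN per metre run.

≈ 819 kN/m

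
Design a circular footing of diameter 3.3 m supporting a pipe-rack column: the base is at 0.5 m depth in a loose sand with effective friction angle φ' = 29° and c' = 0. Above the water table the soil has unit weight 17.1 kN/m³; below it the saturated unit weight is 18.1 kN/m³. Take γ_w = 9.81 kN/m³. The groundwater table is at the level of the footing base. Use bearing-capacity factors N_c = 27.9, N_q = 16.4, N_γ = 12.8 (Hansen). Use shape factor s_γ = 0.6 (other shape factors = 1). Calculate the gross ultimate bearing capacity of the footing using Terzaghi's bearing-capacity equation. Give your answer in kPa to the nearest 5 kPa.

q_ult ≈ 245 kPa

q = γ·D_f = 17.1 × 0.5 = 8.55 kPa.
For the ½γBN_γ term take γ' = 18.1 − 9.81 = 8.29 kN/m³ (soil below base is submerged).
q·N_q = 8.55 × 16.4 = 140.22 kPa
0.5·γ·B·N_γ·s_γ = 0.5 × 8.29 × 3.3 × 12.8 × 0.6 = 105.05 kPa
q_ult = 140.22 + 105.05 = 245.27 kPa.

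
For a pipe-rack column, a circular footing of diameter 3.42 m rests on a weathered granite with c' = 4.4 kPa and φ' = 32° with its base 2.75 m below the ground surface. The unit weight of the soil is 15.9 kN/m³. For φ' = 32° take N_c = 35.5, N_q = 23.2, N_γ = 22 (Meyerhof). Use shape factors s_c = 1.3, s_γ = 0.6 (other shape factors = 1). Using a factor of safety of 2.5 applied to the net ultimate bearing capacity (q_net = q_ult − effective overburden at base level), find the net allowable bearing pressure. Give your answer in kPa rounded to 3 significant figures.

Overburden at base level: q = 15.9 × 2.75 = 43.725 kPa.
Cohesion term c·N_c·s_c = 4.4 × 35.5 × 1.3 = 203.06 kPa; surcharge term q·N_q = 43.725 × 23.2 = 1014.4 kPa; self-weight term 0.5·γ·B·N_γ·s_γ = 0.5 × 15.9 × 3.42 × 22 × 0.6 = 358.89 kPa.
q_ult = 203.06 + 1014.4 + 358.89 = 1576.4 kPa.
Net ultimate: q_net = 1576.4 − 43.725 = 1532.6 kPa.
q_all(net) = 1532.6 / 2.5 = 613.06 kPa.

q_all(net) ≈ 613 kPa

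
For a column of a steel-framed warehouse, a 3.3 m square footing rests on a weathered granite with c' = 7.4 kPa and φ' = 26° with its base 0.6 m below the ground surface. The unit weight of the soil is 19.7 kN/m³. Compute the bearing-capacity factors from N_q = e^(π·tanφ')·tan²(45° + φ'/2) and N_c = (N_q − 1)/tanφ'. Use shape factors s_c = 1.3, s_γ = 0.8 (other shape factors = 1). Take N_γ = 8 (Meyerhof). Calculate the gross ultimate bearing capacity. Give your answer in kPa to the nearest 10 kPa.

tan26° = 0.4877, so N_q = e^(π×0.4877)·tan²(58°) = 4.629 × 2.561 = 11.85.
N_c = (11.85 − 1)/tan26° = 22.25.
Effective surcharge at the founding depth q = γ·D_f = 19.7 × 0.6 = 11.82 kPa.
q_ult = c·N_c·s_c + q·N_q + 0.5·γ·B·N_γ·s_γ
     = 7.4 × 22.254 × 1.3 + 11.82 × 11.854 + 0.5 × 19.7 × 3.3 × 8 × 0.8
     = 214.09 + 140.12 + 208.03 = 562.24 kPa.

q_ult ≈ 560 kPa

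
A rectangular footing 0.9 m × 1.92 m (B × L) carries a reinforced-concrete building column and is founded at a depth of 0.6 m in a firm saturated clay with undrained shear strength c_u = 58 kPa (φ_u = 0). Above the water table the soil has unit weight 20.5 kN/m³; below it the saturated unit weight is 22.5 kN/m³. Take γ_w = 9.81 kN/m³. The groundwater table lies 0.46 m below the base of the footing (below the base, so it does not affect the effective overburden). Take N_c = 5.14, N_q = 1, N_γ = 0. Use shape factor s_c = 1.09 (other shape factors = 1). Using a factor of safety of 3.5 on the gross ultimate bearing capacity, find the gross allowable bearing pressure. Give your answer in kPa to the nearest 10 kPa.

q_all ≈ 100 kPa

Effective surcharge at the founding depth q = γ·D_f = 20.5 × 0.6 = 12.3 kPa.
q_ult = c·N_c·s_c + q·N_q
     = 58 × 5.14 × 1.09 + 12.3 × 1
     = 324.95 + 12.3 = 337.25 kPa.
q_all = 337.25 / 3.5 = 96.357 kPa.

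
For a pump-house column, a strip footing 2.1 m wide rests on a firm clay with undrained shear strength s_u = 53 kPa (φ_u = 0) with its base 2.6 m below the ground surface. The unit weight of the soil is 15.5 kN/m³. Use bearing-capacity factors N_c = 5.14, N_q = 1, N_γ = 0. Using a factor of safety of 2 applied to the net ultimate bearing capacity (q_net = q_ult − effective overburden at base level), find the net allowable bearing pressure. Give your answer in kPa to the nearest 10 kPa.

q_all(net) ≈ 140 kPa

q = γ·D_f = 15.5 × 2.6 = 40.3 kPa.
c·N_c = 53 × 5.14 = 272.42 kPa
q·N_q = 40.3 × 1 = 40.3 kPa
q_ult = 272.42 + 40.3 = 312.72 kPa.
Net ultimate: q_net = 312.72 − 40.3 = 272.42 kPa.
q_all(net) = 272.42 / 2 = 136.21 kPa.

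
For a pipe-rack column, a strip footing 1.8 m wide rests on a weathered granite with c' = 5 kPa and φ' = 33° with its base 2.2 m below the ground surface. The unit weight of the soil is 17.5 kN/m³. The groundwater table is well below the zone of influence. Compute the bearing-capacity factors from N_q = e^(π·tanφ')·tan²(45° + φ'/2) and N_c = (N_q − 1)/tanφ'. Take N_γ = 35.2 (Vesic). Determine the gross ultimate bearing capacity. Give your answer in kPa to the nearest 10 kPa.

tan33° = 0.6494, so N_q = e^(π×0.6494)·tan²(61.5°) = 7.692 × 3.392 = 26.09.
N_c = (26.09 − 1)/tan33° = 38.64.
q = γ·D_f = 17.5 × 2.2 = 38.5 kPa.
c·N_c = 5 × 38.638 = 193.19 kPa
q·N_q = 38.5 × 26.092 = 1004.5 kPa
0.5·γ·B·N_γ = 0.5 × 17.5 × 1.8 × 35.2 = 554.4 kPa
q_ult = 193.19 + 1004.5 + 554.4 = 1752.1 kPa.

q_ult ≈ 1750 kPa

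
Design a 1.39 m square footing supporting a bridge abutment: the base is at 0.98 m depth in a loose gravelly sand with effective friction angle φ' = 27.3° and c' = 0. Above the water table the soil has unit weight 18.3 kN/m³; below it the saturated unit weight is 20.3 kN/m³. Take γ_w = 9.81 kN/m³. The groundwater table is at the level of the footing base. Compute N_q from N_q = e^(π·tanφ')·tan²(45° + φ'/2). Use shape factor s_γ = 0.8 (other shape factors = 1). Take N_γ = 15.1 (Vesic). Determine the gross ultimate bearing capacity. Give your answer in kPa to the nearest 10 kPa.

q_ult ≈ 330 kPa

tan27.3° = 0.5161, so N_q = e^(π×0.5161)·tan²(58.65°) = 5.061 × 2.694 = 13.64.
Effective surcharge at the founding depth q = γ·D_f = 18.3 × 0.98 = 17.934 kPa.
The water table coincides with the base, so in the self-weight term γ → γ' = 10.49 kN/m³.
q_ult = q·N_q + 0.5·γ·B·N_γ·s_γ
     = 17.934 × 13.636 + 0.5 × 10.49 × 1.39 × 15.1 × 0.8
     = 244.54 + 88.07 = 332.61 kPa.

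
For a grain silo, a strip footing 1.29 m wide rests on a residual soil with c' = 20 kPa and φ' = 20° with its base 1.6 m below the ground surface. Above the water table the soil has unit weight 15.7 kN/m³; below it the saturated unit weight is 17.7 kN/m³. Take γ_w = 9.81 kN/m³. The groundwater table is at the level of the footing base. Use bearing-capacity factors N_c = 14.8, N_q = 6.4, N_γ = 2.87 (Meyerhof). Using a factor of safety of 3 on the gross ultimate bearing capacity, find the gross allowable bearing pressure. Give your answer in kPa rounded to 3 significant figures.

Overburden at base level: q = 15.7 × 1.6 = 25.12 kPa.
Below the base the soil is submerged, so the ½γBN_γ term uses γ' = 17.7 − 9.81 = 7.89 kN/m³.
Cohesion term c·N_c = 20 × 14.8 = 296 kPa; surcharge term q·N_q = 25.12 × 6.4 = 160.77 kPa; self-weight term 0.5·γ·B·N_γ = 0.5 × 7.89 × 1.29 × 2.87 = 14.606 kPa.
q_ult = 296 + 160.77 + 14.606 = 471.37 kPa.
q_all = 471.37 / 3 = 157.12 kPa.

q_all ≈ 157 kPa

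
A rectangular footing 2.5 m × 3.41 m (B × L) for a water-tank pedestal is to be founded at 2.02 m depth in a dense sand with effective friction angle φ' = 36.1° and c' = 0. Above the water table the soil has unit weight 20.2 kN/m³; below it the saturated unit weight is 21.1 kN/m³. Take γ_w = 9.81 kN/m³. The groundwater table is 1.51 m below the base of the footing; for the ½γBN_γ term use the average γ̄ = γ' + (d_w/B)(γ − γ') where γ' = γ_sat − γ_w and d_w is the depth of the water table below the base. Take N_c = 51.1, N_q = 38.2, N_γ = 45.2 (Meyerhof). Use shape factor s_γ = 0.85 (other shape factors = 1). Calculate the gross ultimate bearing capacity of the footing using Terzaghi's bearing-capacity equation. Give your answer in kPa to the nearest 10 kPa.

Overburden at base level: q = 20.2 × 2.02 = 40.804 kPa.
The water table is 1.51 m below the base (< B = 2.5 m), so the ½γBN_γ term uses γ̄ = γ' + (d_w/B)(γ − γ') = 11.29 + (1.51/2.5)(20.2 − 11.29) = 16.672 kN/m³.
Surcharge term q·N_q = 40.804 × 38.2 = 1558.7 kPa; self-weight term 0.5·γ·B·N_γ·s_γ = 0.5 × 16.672 × 2.5 × 45.2 × 0.85 = 800.66 kPa.
q_ult = 1558.7 + 800.66 = 2359.4 kPa.

q_ult ≈ 2360 kPa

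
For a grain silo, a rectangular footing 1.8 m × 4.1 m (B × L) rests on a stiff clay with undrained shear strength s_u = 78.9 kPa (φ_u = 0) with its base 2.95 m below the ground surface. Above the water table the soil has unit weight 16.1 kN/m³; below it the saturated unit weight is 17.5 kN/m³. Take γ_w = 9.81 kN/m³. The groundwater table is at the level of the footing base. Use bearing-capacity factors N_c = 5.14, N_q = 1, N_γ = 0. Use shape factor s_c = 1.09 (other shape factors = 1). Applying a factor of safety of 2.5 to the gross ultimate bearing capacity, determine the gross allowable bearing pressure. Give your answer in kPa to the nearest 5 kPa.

Effective surcharge at the founding depth q = γ·D_f = 16.1 × 2.95 = 47.495 kPa.
q_ult = c·N_c·s_c + q·N_q
     = 78.9 × 5.14 × 1.09 + 47.495 × 1
     = 442.05 + 47.495 = 489.54 kPa.
q_all = q_ult / FS = 489.54 / 2.5 = 195.82 kPa.

q_all ≈ 195 kPa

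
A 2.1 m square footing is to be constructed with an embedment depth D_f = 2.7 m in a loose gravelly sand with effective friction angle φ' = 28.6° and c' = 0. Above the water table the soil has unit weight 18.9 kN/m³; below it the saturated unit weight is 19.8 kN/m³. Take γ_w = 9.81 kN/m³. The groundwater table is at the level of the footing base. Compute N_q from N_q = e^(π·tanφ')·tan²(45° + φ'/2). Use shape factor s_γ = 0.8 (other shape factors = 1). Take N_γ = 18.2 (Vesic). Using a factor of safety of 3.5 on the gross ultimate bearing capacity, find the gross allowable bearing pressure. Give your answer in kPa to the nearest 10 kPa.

N_q = e^(π·tan28.6°)·tan²(59.3°) = 15.73.
Overburden at base level: q = 18.9 × 2.7 = 51.03 kPa.
Below the base the soil is submerged, so the ½γBN_γ term uses γ' = 19.8 − 9.81 = 9.99 kN/m³.
Surcharge term q·N_q = 51.03 × 15.728 = 802.58 kPa; self-weight term 0.5·γ·B·N_γ·s_γ = 0.5 × 9.99 × 2.1 × 18.2 × 0.8 = 152.73 kPa.
q_ult = 802.58 + 152.73 = 955.31 kPa.
q_all = 955.31 / 3.5 = 272.95 kPa.

q_all ≈ 270 kPa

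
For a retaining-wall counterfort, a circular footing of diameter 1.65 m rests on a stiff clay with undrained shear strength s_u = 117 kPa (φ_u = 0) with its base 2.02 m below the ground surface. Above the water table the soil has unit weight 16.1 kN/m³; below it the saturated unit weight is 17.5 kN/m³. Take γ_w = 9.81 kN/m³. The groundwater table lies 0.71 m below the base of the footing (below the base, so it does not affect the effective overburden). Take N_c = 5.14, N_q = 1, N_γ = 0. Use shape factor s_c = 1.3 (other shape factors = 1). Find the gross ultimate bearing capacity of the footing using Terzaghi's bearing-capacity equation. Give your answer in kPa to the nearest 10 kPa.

q_ult ≈ 810 kPa

q = γ·D_f = 16.1 × 2.02 = 32.522 kPa.
c·N_c·s_c = 117 × 5.14 × 1.3 = 781.79 kPa
q·N_q = 32.522 × 1 = 32.522 kPa
q_ult = 781.79 + 32.522 = 814.32 kPa.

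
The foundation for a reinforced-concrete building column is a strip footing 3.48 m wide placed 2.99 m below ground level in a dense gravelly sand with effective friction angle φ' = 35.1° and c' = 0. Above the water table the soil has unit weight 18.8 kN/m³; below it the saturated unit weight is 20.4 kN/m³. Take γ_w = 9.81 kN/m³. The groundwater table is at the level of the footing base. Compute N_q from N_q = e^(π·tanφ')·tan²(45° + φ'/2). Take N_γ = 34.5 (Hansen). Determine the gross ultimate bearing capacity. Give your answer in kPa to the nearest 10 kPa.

q_ult ≈ 2530 kPa

tan35.1° = 0.7028, so N_q = e^(π×0.7028)·tan²(62.55°) = 9.097 × 3.706 = 33.71.
Effective surcharge at the founding depth q = γ·D_f = 18.8 × 2.99 = 56.212 kPa.
The water table coincides with the base, so in the self-weight term γ → γ' = 10.59 kN/m³.
q_ult = q·N_q + 0.5·γ·B·N_γ
     = 56.212 × 33.713 + 0.5 × 10.59 × 3.48 × 34.5
     = 1895.1 + 635.72 = 2530.8 kPa.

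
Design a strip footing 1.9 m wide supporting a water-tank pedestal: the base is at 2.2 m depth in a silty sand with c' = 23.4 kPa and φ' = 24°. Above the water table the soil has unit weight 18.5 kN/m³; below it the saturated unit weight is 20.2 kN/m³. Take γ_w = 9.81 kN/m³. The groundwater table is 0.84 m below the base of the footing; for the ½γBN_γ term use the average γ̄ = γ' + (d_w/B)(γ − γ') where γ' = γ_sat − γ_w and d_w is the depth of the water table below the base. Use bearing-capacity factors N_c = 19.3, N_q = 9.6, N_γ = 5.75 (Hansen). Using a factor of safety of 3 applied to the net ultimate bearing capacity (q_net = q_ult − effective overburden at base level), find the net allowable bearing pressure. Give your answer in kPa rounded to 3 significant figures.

Overburden at base level: q = 18.5 × 2.2 = 40.7 kPa.
The water table is 0.84 m below the base (< B = 1.9 m), so the ½γBN_γ term uses γ̄ = γ' + (d_w/B)(γ − γ') = 10.39 + (0.84/1.9)(18.5 − 10.39) = 13.975 kN/m³.
Cohesion term c·N_c = 23.4 × 19.3 = 451.62 kPa; surcharge term q·N_q = 40.7 × 9.6 = 390.72 kPa; self-weight term 0.5·γ·B·N_γ = 0.5 × 13.975 × 1.9 × 5.75 = 76.341 kPa.
q_ult = 451.62 + 390.72 + 76.341 = 918.68 kPa.
Net ultimate: q_net = 918.68 − 40.7 = 877.98 kPa.
q_all(net) = 877.98 / 3 = 292.66 kPa.

q_all(net) ≈ 293 kPa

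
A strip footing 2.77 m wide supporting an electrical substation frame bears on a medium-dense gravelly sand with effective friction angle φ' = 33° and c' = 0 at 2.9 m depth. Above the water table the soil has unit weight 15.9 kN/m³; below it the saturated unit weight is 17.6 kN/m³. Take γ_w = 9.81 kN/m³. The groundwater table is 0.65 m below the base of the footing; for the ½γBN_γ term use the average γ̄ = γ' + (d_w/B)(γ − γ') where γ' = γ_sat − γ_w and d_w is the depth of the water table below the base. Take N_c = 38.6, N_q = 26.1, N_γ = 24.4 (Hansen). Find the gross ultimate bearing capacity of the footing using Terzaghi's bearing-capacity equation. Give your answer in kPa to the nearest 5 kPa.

Overburden at base level: q = 15.9 × 2.9 = 46.11 kPa.
The water table is 0.65 m below the base (< B = 2.77 m), so the ½γBN_γ term uses γ̄ = γ' + (d_w/B)(γ − γ') = 7.79 + (0.65/2.77)(15.9 − 7.79) = 9.6931 kN/m³.
Surcharge term q·N_q = 46.11 × 26.1 = 1203.5 kPa; self-weight term 0.5·γ·B·N_γ = 0.5 × 9.6931 × 2.77 × 24.4 = 327.57 kPa.
q_ult = 1203.5 + 327.57 = 1531 kPa.

q_ult ≈ 1530 kPa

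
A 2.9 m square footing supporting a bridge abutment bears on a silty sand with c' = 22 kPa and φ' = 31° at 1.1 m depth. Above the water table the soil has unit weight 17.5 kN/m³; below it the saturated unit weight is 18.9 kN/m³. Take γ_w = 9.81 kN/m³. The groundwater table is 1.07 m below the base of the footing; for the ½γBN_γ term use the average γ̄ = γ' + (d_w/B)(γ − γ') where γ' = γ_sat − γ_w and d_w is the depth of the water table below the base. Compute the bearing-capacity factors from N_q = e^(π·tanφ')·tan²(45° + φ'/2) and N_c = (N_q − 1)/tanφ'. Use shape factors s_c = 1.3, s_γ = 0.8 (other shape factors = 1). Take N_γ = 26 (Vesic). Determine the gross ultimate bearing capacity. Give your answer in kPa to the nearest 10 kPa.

q_ult ≈ 1700 kPa

tan31° = 0.6009, so N_q = e^(π×0.6009)·tan²(60.5°) = 6.604 × 3.124 = 20.63.
N_c = (20.63 − 1)/tan31° = 32.67.
Effective surcharge at the founding depth q = γ·D_f = 17.5 × 1.1 = 19.25 kPa.
With d_w = 1.07 m < B, γ̄ = 9.09 + (1.07/2.9) × (17.5 − 9.09) = 12.193 kN/m³.
q_ult = c·N_c·s_c + q·N_q + 0.5·γ·B·N_γ·s_γ
     = 22 × 32.671 × 1.3 + 19.25 × 20.631 + 0.5 × 12.193 × 2.9 × 26 × 0.8
     = 934.39 + 397.14 + 367.74 = 1699.3 kPa.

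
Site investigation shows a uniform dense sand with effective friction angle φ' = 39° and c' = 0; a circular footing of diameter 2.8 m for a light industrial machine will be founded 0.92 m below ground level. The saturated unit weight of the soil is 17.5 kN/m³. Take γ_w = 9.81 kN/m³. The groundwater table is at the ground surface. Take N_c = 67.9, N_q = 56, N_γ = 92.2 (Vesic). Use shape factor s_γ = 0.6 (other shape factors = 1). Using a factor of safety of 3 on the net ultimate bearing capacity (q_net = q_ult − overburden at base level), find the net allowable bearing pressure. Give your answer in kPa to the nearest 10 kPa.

Water table at ground surface, so effective unit weight γ' = 17.5 − 9.81 = 7.69 kN/m³ is used throughout; overburden q = 7.69 × 0.92 = 7.0748 kPa; the same γ' applies in the ½γBN_γ term.
Surcharge term q·N_q = 7.0748 × 56 = 396.19 kPa; self-weight term 0.5·γ·B·N_γ·s_γ = 0.5 × 7.69 × 2.8 × 92.2 × 0.6 = 595.58 kPa.
q_ult = 396.19 + 595.58 = 991.76 kPa.
q_net = 991.76 − 7.0748 = 984.69 kPa.
q_all(net) = 984.69 / 3 = 328.23 kPa.

q_all(net) ≈ 330 kPa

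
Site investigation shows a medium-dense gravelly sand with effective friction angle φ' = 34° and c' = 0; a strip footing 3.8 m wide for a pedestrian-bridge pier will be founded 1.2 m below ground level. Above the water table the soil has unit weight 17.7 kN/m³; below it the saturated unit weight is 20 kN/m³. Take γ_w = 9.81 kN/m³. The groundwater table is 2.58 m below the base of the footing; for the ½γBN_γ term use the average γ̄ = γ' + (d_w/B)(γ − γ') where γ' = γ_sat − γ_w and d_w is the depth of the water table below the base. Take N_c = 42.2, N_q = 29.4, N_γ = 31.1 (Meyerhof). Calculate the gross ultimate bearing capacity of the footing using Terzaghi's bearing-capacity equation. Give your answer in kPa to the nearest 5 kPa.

q_ult ≈ 1530 kPa

Overburden at base level: q = 17.7 × 1.2 = 21.24 kPa.
The water table is 2.58 m below the base (< B = 3.8 m), so the ½γBN_γ term uses γ̄ = γ' + (d_w/B)(γ − γ') = 10.19 + (2.58/3.8)(17.7 − 10.19) = 15.289 kN/m³.
Surcharge term q·N_q = 21.24 × 29.4 = 624.46 kPa; self-weight term 0.5·γ·B·N_γ = 0.5 × 15.289 × 3.8 × 31.1 = 903.42 kPa.
q_ult = 624.46 + 903.42 = 1527.9 kPa.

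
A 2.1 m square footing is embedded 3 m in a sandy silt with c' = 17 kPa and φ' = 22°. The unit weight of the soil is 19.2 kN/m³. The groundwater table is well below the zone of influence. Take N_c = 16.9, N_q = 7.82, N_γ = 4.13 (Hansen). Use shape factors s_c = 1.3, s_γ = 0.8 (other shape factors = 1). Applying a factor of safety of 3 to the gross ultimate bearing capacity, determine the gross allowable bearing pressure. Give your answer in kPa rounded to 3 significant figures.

q_all ≈ 297 kPa

Effective surcharge at the founding depth q = γ·D_f = 19.2 × 3 = 57.6 kPa.
q_ult = c·N_c·s_c + q·N_q + 0.5·γ·B·N_γ·s_γ
     = 17 × 16.9 × 1.3 + 57.6 × 7.82 + 0.5 × 19.2 × 2.1 × 4.13 × 0.8
     = 373.49 + 450.43 + 66.609 = 890.53 kPa.
q_all = q_ult / FS = 890.53 / 3 = 296.84 kPa.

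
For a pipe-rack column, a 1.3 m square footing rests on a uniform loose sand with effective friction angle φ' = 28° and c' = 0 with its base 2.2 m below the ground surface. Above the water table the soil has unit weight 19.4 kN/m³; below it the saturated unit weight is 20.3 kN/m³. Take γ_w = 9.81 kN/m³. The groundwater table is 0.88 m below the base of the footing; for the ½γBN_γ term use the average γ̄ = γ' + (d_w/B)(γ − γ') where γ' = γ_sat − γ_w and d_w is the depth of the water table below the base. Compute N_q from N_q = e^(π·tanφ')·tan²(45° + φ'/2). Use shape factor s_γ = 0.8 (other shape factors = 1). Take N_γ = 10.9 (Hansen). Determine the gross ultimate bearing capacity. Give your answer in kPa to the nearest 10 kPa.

tan28° = 0.5317, so N_q = e^(π×0.5317)·tan²(59°) = 5.314 × 2.77 = 14.72.
q = γ·D_f = 19.4 × 2.2 = 42.68 kPa.
γ' = 10.49 kN/m³; averaging over the depth B below the base, γ̄ = γ' + (d_w/B)(γ − γ') = 16.521 kN/m³.
q·N_q = 42.68 × 14.72 = 628.24 kPa
0.5·γ·B·N_γ·s_γ = 0.5 × 16.521 × 1.3 × 10.9 × 0.8 = 93.643 kPa
q_ult = 628.24 + 93.643 = 721.89 kPa.

q_ult ≈ 720 kPa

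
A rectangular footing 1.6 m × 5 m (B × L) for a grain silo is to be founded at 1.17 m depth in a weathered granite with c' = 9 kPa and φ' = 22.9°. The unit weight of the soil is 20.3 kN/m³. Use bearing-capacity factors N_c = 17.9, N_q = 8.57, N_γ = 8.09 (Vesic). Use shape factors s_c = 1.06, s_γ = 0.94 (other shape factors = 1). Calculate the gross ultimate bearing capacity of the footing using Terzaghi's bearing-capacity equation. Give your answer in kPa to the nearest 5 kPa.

q_ult ≈ 500 kPa

Overburden at base level: q = 20.3 × 1.17 = 23.751 kPa.
Cohesion term c·N_c·s_c = 9 × 17.9 × 1.06 = 170.77 kPa; surcharge term q·N_q = 23.751 × 8.57 = 203.55 kPa; self-weight term 0.5·γ·B·N_γ·s_γ = 0.5 × 20.3 × 1.6 × 8.09 × 0.94 = 123.5 kPa.
q_ult = 170.77 + 203.55 + 123.5 = 497.81 kPa.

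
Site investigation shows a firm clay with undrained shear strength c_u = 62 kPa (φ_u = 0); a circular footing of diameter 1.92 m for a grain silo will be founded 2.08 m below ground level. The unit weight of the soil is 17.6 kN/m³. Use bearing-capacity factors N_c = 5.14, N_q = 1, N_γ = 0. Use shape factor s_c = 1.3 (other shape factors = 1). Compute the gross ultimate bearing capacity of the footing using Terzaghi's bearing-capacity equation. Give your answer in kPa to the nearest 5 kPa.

q_ult ≈ 450 kPa

q = γ·D_f = 17.6 × 2.08 = 36.608 kPa.
c·N_c·s_c = 62 × 5.14 × 1.3 = 414.28 kPa
q·N_q = 36.608 × 1 = 36.608 kPa
q_ult = 414.28 + 36.608 = 450.89 kPa.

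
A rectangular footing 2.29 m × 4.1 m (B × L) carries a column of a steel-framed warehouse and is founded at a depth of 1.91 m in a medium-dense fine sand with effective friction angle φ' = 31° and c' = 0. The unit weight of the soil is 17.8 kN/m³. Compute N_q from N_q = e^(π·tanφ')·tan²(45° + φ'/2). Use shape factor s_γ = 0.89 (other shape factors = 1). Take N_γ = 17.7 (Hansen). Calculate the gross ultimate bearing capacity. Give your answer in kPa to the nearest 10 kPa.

tan31° = 0.6009, so N_q = e^(π×0.6009)·tan²(60.5°) = 6.604 × 3.124 = 20.63.
Overburden at base level: q = 17.8 × 1.91 = 33.998 kPa.
Surcharge term q·N_q = 33.998 × 20.631 = 701.41 kPa; self-weight term 0.5·γ·B·N_γ·s_γ = 0.5 × 17.8 × 2.29 × 17.7 × 0.89 = 321.06 kPa.
q_ult = 701.41 + 321.06 = 1022.5 kPa.

q_ult ≈ 1020 kPa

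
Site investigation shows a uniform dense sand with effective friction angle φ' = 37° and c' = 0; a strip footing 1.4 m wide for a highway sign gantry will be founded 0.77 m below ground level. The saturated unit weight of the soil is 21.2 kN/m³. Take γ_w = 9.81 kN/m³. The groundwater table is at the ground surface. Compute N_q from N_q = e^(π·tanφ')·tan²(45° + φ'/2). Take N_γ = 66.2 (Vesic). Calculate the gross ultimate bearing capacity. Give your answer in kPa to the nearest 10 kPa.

q_ult ≈ 900 kPa

tan37° = 0.7536, so N_q = e^(π×0.7536)·tan²(63.5°) = 10.669 × 4.023 = 42.92.
Water table at ground surface, so effective unit weight γ' = 21.2 − 9.81 = 11.39 kN/m³ is used throughout; overburden q = 11.39 × 0.77 = 8.7703 kPa; the same γ' applies in the ½γBN_γ term.
Surcharge term q·N_q = 8.7703 × 42.92 = 376.42 kPa; self-weight term 0.5·γ·B·N_γ = 0.5 × 11.39 × 1.4 × 66.2 = 527.81 kPa.
q_ult = 376.42 + 527.81 = 904.23 kPa.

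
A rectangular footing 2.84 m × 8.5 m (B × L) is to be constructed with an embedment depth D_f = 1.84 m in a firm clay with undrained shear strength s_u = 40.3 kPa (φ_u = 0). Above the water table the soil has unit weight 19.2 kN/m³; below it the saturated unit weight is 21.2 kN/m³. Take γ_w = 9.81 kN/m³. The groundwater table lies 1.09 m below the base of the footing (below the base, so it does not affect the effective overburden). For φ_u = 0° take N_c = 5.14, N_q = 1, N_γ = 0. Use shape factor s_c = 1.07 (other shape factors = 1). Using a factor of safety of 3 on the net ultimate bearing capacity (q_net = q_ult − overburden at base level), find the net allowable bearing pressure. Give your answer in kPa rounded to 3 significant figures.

q_all(net) ≈ 73.9 kPa

q = γ·D_f = 19.2 × 1.84 = 35.328 kPa.
c·N_c·s_c = 40.3 × 5.14 × 1.07 = 221.64 kPa
q·N_q = 35.328 × 1 = 35.328 kPa
q_ult = 221.64 + 35.328 = 256.97 kPa.
q_net = 256.97 − 35.328 = 221.64 kPa.
q_all(net) = 221.64 / 3 = 73.881 kPa.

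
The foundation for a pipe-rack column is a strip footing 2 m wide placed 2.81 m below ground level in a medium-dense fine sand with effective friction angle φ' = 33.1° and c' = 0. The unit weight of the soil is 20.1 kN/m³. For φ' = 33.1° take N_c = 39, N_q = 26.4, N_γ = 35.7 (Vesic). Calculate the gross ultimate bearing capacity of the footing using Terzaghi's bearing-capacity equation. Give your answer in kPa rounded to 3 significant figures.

q_ult ≈ 2210 kPa

q = γ·D_f = 20.1 × 2.81 = 56.481 kPa.
q·N_q = 56.481 × 26.4 = 1491.1 kPa
0.5·γ·B·N_γ = 0.5 × 20.1 × 2 × 35.7 = 717.57 kPa
q_ult = 1491.1 + 717.57 = 2208.7 kPa.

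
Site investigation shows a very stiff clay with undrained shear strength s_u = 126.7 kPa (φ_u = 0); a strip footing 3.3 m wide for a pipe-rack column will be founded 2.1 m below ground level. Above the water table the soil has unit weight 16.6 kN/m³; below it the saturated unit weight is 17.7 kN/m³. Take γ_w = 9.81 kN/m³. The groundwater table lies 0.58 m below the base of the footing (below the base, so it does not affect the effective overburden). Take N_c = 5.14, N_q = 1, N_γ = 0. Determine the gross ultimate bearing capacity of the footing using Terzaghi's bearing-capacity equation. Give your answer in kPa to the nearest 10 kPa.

q_ult ≈ 690 kPa

q = γ·D_f = 16.6 × 2.1 = 34.86 kPa.
c·N_c = 126.7 × 5.14 = 651.24 kPa
q·N_q = 34.86 × 1 = 34.86 kPa
q_ult = 651.24 + 34.86 = 686.1 kPa.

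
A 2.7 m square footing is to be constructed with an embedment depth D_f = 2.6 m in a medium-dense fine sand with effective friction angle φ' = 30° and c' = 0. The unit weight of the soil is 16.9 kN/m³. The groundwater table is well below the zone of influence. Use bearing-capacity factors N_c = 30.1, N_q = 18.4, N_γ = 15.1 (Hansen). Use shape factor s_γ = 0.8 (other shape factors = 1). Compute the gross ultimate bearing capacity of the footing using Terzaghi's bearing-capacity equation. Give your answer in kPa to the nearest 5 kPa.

q_ult ≈ 1085 kPa

Effective surcharge at the founding depth q = γ·D_f = 16.9 × 2.6 = 43.94 kPa.
q_ult = q·N_q + 0.5·γ·B·N_γ·s_γ
     = 43.94 × 18.4 + 0.5 × 16.9 × 2.7 × 15.1 × 0.8
     = 808.5 + 275.61 = 1084.1 kPa.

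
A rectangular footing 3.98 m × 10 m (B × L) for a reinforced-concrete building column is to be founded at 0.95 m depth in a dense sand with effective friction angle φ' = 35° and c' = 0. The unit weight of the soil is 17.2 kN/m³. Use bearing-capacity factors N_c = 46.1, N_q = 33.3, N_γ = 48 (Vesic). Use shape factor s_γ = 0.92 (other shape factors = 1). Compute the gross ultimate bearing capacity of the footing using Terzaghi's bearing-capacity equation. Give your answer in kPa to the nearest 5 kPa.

Effective surcharge at the founding depth q = γ·D_f = 17.2 × 0.95 = 16.34 kPa.
q_ult = q·N_q + 0.5·γ·B·N_γ·s_γ
     = 16.34 × 33.3 + 0.5 × 17.2 × 3.98 × 48 × 0.92
     = 544.12 + 1511.5 = 2055.6 kPa.

q_ult ≈ 2055 kPa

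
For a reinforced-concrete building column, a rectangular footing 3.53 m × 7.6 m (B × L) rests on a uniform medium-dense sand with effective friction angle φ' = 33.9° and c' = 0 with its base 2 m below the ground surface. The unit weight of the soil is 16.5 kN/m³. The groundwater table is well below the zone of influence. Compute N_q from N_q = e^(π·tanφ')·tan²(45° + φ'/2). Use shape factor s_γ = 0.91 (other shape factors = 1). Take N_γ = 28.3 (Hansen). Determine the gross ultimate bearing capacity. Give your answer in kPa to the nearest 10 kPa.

tan33.9° = 0.672, so N_q = e^(π×0.672)·tan²(61.95°) = 8.257 × 3.522 = 29.08.
Effective surcharge at the founding depth q = γ·D_f = 16.5 × 2 = 33 kPa.
q_ult = q·N_q + 0.5·γ·B·N_γ·s_γ
     = 33 × 29.083 + 0.5 × 16.5 × 3.53 × 28.3 × 0.91
     = 959.76 + 749.99 = 1709.7 kPa.

q_ult ≈ 1710 kPa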